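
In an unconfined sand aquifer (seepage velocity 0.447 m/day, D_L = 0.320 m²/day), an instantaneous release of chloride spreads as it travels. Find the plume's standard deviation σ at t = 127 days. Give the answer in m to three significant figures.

Dispersive spreading gives a Gaussian with σ² = 2Dt; advection only shifts the center.
σ = √(2 × 0.320 × 127) = 9.02 m.

9.02 m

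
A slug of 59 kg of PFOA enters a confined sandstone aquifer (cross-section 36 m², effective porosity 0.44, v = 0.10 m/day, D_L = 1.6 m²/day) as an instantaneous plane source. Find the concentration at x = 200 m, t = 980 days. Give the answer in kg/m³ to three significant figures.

0.00505 kg/m³

For an instantaneous plane source, C(x,t) = M/(n_e·A·√(4πDt)) · exp(−(x−vt)²/(4Dt)), with n_e·A the pore (flow) area.
Plume center vt = 0.10 × 980 = 98 m, so the well at 200 m is 102 m downgradient of the peak.
√(4πDt) = 140.4 m, giving peak height M/(n_e·A·√(4πDt)) = 59/(0.44 × 36 × 140.4) = 0.02653 kg/m³.
(x−vt)²/(4Dt) = (102)²/(4 × 1.6 × 980) = 1.659; exp(−1.659) = 0.1903.
C = 0.02653 × 0.1903 = 0.00505 kg/m³.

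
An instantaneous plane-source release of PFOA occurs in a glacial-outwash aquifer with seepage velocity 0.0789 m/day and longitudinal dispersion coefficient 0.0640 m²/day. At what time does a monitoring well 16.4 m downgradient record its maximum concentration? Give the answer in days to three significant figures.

For the 1D instantaneous-source solution, setting ∂C/∂t = 0 at fixed x gives v²t² + 2Dt − x² = 0, so t = (√(D² + v²x²) − D)/v².
√(D² + v²x²) = √(0.0640² + 0.0789² × 16.4²) = 1.296; v² = 0.00622521.
t = (1.296 − 0.0640)/0.00622521 = 198 days (vs. the pure-advection estimate x/v = 208 d).

198 days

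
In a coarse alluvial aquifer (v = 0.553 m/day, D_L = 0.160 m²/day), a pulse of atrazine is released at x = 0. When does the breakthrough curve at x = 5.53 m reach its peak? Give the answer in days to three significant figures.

9.49 days

For the 1D instantaneous-source solution, setting ∂C/∂t = 0 at fixed x gives v²t² + 2Dt − x² = 0, so t = (√(D² + v²x²) − D)/v².
√(D² + v²x²) = √(0.160² + 0.553² × 5.53²) = 3.062; v² = 0.305809.
t = (3.062 − 0.160)/0.305809 = 9.49 days (vs. the pure-advection estimate x/v = 10.0 d).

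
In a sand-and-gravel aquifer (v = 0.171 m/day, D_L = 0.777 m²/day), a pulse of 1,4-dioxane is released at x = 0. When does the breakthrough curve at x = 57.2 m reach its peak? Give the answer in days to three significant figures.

309 days

For the 1D instantaneous-source solution, setting ∂C/∂t = 0 at fixed x gives v²t² + 2Dt − x² = 0, so t = (√(D² + v²x²) − D)/v².
√(D² + v²x²) = √(0.777² + 0.171² × 57.2²) = 9.812; v² = 0.029241.
t = (9.812 − 0.777)/0.029241 = 309 days (vs. the pure-advection estimate x/v = 335 d).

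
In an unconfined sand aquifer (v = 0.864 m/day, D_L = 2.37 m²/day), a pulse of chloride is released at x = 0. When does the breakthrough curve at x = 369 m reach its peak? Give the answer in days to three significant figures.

For the 1D instantaneous-source solution, setting ∂C/∂t = 0 at fixed x gives v²t² + 2Dt − x² = 0, so t = (√(D² + v²x²) − D)/v².
√(D² + v²x²) = √(2.37² + 0.864² × 369²) = 318.8; v² = 0.746496.
t = (318.8 − 2.37)/0.746496 = 424 days (vs. the pure-advection estimate x/v = 427 d).

424 days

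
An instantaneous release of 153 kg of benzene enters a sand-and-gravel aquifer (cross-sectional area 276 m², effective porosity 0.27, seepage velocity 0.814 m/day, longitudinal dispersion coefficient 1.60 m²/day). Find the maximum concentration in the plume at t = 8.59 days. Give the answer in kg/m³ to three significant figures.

0.156 kg/m³

The peak of an instantaneous 1D plume sits at x = vt; there the Gaussian factor is 1 and C_max = M/(n_e·A·√(4πDt)), where n_e·A is the pore area the mass is dissolved in.
√(4πDt) = √(4π × 1.60 × 8.59) = 13.14 m, so C_max = 153/(0.27 × 276 × 13.14) = 0.156 kg/m³.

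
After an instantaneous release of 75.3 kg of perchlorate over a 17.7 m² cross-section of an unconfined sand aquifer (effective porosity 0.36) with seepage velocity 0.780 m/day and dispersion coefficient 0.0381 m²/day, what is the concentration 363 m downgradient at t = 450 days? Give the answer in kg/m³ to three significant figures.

For an instantaneous plane source, C(x,t) = M/(n_e·A·√(4πDt)) · exp(−(x−vt)²/(4Dt)), with n_e·A the pore (flow) area.
Plume center vt = 0.780 × 450 = 351 m, so the well at 363 m is 12 m downgradient of the peak.
√(4πDt) = 14.68 m, giving peak height M/(n_e·A·√(4πDt)) = 75.3/(0.36 × 17.7 × 14.68) = 0.8050 kg/m³.
(x−vt)²/(4Dt) = (12)²/(4 × 0.0381 × 450) = 2.100; exp(−2.100) = 0.1225.
C = 0.8050 × 0.1225 = 0.0986 kg/m³.

0.0986 kg/m³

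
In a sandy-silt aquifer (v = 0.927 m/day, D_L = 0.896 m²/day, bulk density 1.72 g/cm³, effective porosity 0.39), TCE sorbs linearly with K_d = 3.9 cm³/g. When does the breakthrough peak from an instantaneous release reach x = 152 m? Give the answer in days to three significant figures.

2970 days

Retardation factor R = 1 + ρ_b·K_d/n = 1 + 1.72 × 3.9/0.39 = 18.20.
Sorption retards both mechanisms: v_R = v/R = 0.05093 m/day, D_R = D/R = 0.04923 m²/day.
Peak time from v_R²t² + 2D_R t − x² = 0: t = (√(D_R² + v_R²x²) − D_R)/v_R².
√(D_R² + v_R²x²) = √(0.04923² + 0.05093² × 152²) = 7.742; v_R² = 0.002594.
t = (7.742 − 0.04923)/0.002594 = 2970 days.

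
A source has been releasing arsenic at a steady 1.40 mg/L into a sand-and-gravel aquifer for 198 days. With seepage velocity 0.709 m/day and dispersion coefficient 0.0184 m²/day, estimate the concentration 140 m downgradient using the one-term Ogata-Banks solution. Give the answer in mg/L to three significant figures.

For a continuous step input, C/C₀ ≈ ½·erfc((x−vt)/(2√(Dt))).
vt = 0.709 × 198 = 140.382 m and 2√(Dt) = 2√(0.0184 × 198) = 3.817 m.
Argument (x−vt)/(2√(Dt)) = (140 − 140.382)/3.817 = -0.1001; ½·erfc(-0.1001) = 0.5563.
C = 1.40 × 0.5563 = 0.779 mg/L.

0.779 mg/L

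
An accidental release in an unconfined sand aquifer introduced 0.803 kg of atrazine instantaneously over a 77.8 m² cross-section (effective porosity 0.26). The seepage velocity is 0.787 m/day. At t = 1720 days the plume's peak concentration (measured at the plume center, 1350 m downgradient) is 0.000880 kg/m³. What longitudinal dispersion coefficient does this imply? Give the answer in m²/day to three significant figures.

0.0942 m²/day

At the plume center C_max = M/(n_e·A·√(4πDt)), so D = M²/(4πt·(n_e·A·C_max)²).
n_e·A·C_max = 0.26 × 77.8 × 0.000880 = 0.01780 kg/m.
D = 0.803²/(4π × 1720 × 0.01780²) = 0.0942 m²/day.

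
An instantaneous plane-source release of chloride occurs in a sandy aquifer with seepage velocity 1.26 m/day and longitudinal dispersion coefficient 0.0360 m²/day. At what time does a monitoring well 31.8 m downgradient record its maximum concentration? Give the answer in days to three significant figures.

25.2 days

For the 1D instantaneous-source solution, setting ∂C/∂t = 0 at fixed x gives v²t² + 2Dt − x² = 0, so t = (√(D² + v²x²) − D)/v².
√(D² + v²x²) = √(0.0360² + 1.26² × 31.8²) = 40.07; v² = 1.5876.
t = (40.07 − 0.0360)/1.5876 = 25.2 days (vs. the pure-advection estimate x/v = 25.2 d).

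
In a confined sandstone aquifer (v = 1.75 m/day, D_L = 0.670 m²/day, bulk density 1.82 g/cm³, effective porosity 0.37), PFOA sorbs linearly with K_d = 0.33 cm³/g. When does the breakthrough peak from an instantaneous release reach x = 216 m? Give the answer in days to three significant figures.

Retardation factor R = 1 + ρ_b·K_d/n = 1 + 1.82 × 0.33/0.37 = 2.623.
Sorption retards both mechanisms: v_R = v/R = 0.6672 m/day, D_R = D/R = 0.2554 m²/day.
Peak time from v_R²t² + 2D_R t − x² = 0: t = (√(D_R² + v_R²x²) − D_R)/v_R².
√(D_R² + v_R²x²) = √(0.2554² + 0.6672² × 216²) = 144.1; v_R² = 0.4452.
t = (144.1 − 0.2554)/0.4452 = 323 days.

323 days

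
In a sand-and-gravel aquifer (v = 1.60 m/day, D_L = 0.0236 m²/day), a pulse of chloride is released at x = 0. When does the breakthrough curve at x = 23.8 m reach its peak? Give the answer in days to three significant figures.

14.9 days

For the 1D instantaneous-source solution, setting ∂C/∂t = 0 at fixed x gives v²t² + 2Dt − x² = 0, so t = (√(D² + v²x²) − D)/v².
√(D² + v²x²) = √(0.0236² + 1.60² × 23.8²) = 38.08; v² = 2.56.
t = (38.08 − 0.0236)/2.56 = 14.9 days (vs. the pure-advection estimate x/v = 14.9 d).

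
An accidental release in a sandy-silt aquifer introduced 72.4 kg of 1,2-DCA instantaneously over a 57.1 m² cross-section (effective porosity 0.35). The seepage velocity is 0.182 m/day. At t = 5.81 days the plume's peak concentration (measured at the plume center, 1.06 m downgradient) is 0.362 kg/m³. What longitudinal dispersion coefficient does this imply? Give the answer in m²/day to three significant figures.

1.37 m²/day

At the plume center C_max = M/(n_e·A·√(4πDt)), so D = M²/(4πt·(n_e·A·C_max)²).
n_e·A·C_max = 0.35 × 57.1 × 0.362 = 7.235 kg/m.
D = 72.4²/(4π × 5.81 × 7.235²) = 1.37 m²/day.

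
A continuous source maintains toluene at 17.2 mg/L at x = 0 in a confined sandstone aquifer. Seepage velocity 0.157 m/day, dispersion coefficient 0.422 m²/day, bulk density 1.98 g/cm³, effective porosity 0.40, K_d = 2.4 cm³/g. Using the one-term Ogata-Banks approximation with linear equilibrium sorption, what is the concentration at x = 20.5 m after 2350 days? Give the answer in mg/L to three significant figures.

12.8 mg/L

Retardation factor R = 1 + ρ_b·K_d/n = 1 + 1.98 × 2.4/0.40 = 12.88.
Sorption retards both mechanisms: v_R = v/R = 0.01219 m/day, D_R = D/R = 0.03276 m²/day.
v_R·t = 0.01219 × 2350 = 28.6465 m; 2√(D_R t) = 17.55 m; argument = (20.5 − 28.6465)/17.55 = -0.4642.
C = C₀ × ½·erfc(-0.4642) = 17.2 × 0.7442 = 12.8 mg/L.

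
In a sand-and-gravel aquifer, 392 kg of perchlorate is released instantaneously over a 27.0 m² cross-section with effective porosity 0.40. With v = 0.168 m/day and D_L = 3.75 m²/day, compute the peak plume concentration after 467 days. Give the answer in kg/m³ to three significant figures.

0.245 kg/m³

The peak of an instantaneous 1D plume sits at x = vt; there the Gaussian factor is 1 and C_max = M/(n_e·A·√(4πDt)), where n_e·A is the pore area the mass is dissolved in.
√(4πDt) = √(4π × 3.75 × 467) = 148.3 m, so C_max = 392/(0.40 × 27.0 × 148.3) = 0.245 kg/m³.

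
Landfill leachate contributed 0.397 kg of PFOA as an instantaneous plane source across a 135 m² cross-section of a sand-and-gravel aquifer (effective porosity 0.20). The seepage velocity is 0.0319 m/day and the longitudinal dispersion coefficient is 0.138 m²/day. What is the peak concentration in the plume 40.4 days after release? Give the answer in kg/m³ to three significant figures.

0.00176 kg/m³

The peak of an instantaneous 1D plume sits at x = vt; there the Gaussian factor is 1 and C_max = M/(n_e·A·√(4πDt)), where n_e·A is the pore area the mass is dissolved in.
√(4πDt) = √(4π × 0.138 × 40.4) = 8.370 m, so C_max = 0.397/(0.20 × 135 × 8.370) = 0.00176 kg/m³.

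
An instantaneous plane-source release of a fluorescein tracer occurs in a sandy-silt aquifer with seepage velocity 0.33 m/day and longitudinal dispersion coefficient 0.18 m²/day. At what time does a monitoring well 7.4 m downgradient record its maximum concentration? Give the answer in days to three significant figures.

20.8 days

For the 1D instantaneous-source solution, setting ∂C/∂t = 0 at fixed x gives v²t² + 2Dt − x² = 0, so t = (√(D² + v²x²) − D)/v².
√(D² + v²x²) = √(0.18² + 0.33² × 7.4²) = 2.449; v² = 0.1089.
t = (2.449 − 0.18)/0.1089 = 20.8 days (vs. the pure-advection estimate x/v = 22.4 d).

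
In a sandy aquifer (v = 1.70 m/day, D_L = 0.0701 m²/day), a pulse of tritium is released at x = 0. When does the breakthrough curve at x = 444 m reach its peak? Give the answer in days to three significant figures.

For the 1D instantaneous-source solution, setting ∂C/∂t = 0 at fixed x gives v²t² + 2Dt − x² = 0, so t = (√(D² + v²x²) − D)/v².
√(D² + v²x²) = √(0.0701² + 1.70² × 444²) = 754.8; v² = 2.89.
t = (754.8 − 0.0701)/2.89 = 261 days (vs. the pure-advection estimate x/v = 261 d).

261 days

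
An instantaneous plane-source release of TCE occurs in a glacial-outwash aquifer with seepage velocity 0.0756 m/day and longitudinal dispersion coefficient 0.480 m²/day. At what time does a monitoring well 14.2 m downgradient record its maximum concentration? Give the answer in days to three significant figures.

122 days

For the 1D instantaneous-source solution, setting ∂C/∂t = 0 at fixed x gives v²t² + 2Dt − x² = 0, so t = (√(D² + v²x²) − D)/v².
√(D² + v²x²) = √(0.480² + 0.0756² × 14.2²) = 1.176; v² = 0.00571536.
t = (1.176 − 0.480)/0.00571536 = 122 days (vs. the pure-advection estimate x/v = 188 d).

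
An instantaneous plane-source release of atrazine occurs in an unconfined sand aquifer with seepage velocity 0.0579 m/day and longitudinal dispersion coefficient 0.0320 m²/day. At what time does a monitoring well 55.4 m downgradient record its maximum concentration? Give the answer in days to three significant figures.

947 days

For the 1D instantaneous-source solution, setting ∂C/∂t = 0 at fixed x gives v²t² + 2Dt − x² = 0, so t = (√(D² + v²x²) − D)/v².
√(D² + v²x²) = √(0.0320² + 0.0579² × 55.4²) = 3.208; v² = 0.00335241.
t = (3.208 − 0.0320)/0.00335241 = 947 days (vs. the pure-advection estimate x/v = 957 d).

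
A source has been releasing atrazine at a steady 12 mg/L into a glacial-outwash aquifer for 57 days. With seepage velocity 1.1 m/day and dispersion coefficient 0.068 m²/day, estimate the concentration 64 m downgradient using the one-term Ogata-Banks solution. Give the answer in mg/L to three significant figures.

3.84 mg/L

For a continuous step input, C/C₀ ≈ ½·erfc((x−vt)/(2√(Dt))).
vt = 1.1 × 57 = 62.7 m and 2√(Dt) = 2√(0.068 × 57) = 3.938 m.
Argument (x−vt)/(2√(Dt)) = (64 − 62.7)/3.938 = 0.3301; ½·erfc(0.3301) = 0.3203.
C = 12 × 0.3203 = 3.84 mg/L.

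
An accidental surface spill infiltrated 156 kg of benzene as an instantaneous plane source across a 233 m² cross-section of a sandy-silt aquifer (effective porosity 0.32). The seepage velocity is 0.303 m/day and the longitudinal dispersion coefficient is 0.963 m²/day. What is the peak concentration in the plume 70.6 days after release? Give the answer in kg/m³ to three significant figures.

0.0716 kg/m³

The peak of an instantaneous 1D plume sits at x = vt; there the Gaussian factor is 1 and C_max = M/(n_e·A·√(4πDt)), where n_e·A is the pore area the mass is dissolved in.
√(4πDt) = √(4π × 0.963 × 70.6) = 29.23 m, so C_max = 156/(0.32 × 233 × 29.23) = 0.0716 kg/m³.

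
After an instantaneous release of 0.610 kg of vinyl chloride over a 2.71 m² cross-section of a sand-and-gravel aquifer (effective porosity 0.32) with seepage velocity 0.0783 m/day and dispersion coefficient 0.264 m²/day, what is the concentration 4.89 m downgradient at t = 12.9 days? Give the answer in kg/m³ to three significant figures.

For an instantaneous plane source, C(x,t) = M/(n_e·A·√(4πDt)) · exp(−(x−vt)²/(4Dt)), with n_e·A the pore (flow) area.
Plume center vt = 0.0783 × 12.9 = 1.01007 m, so the well at 4.89 m is 3.87993 m downgradient of the peak.
√(4πDt) = 6.542 m, giving peak height M/(n_e·A·√(4πDt)) = 0.610/(0.32 × 2.71 × 6.542) = 0.1075 kg/m³.
(x−vt)²/(4Dt) = (3.87993)²/(4 × 0.264 × 12.9) = 1.105; exp(−1.105) = 0.3312.
C = 0.1075 × 0.3312 = 0.0356 kg/m³.

0.0356 kg/m³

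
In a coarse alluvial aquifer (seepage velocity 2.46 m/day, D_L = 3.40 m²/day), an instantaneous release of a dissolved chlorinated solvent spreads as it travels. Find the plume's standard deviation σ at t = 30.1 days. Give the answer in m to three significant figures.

14.3 m

Dispersive spreading gives a Gaussian with σ² = 2Dt; advection only shifts the center.
σ = √(2 × 3.40 × 30.1) = 14.3 m.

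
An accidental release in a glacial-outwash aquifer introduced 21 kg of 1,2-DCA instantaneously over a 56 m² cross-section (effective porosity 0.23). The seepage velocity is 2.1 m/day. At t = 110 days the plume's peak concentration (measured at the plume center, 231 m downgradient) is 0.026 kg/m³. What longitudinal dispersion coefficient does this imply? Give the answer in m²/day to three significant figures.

At the plume center C_max = M/(n_e·A·√(4πDt)), so D = M²/(4πt·(n_e·A·C_max)²).
n_e·A·C_max = 0.23 × 56 × 0.026 = 0.3349 kg/m.
D = 21²/(4π × 110 × 0.3349²) = 2.84 m²/day.

2.84 m²/day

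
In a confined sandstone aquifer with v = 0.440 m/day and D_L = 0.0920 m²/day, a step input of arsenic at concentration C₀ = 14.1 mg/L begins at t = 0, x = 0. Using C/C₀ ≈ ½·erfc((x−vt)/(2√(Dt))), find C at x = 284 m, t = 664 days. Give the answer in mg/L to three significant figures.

10.9 mg/L

For a continuous step input, C/C₀ ≈ ½·erfc((x−vt)/(2√(Dt))).
vt = 0.440 × 664 = 292.16 m and 2√(Dt) = 2√(0.0920 × 664) = 15.63 m.
Argument (x−vt)/(2√(Dt)) = (284 − 292.16)/15.63 = -0.5221; ½·erfc(-0.5221) = 0.7699.
C = 14.1 × 0.7699 = 10.9 mg/L.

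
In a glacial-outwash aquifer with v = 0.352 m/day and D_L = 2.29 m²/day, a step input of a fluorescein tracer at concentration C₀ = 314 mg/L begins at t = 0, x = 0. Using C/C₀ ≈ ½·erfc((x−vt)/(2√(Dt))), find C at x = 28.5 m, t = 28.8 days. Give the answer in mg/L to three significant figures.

For a continuous step input, C/C₀ ≈ ½·erfc((x−vt)/(2√(Dt))).
vt = 0.352 × 28.8 = 10.1376 m and 2√(Dt) = 2√(2.29 × 28.8) = 16.24 m.
Argument (x−vt)/(2√(Dt)) = (28.5 − 10.1376)/16.24 = 1.131; ½·erfc(1.131) = 0.05486.
C = 314 × 0.05486 = 17.2 mg/L.

17.2 mg/L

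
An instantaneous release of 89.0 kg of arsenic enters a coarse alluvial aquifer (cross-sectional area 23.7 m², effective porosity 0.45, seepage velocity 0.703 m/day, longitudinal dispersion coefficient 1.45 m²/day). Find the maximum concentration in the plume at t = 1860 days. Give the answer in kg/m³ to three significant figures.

0.0453 kg/m³

The peak of an instantaneous 1D plume sits at x = vt; there the Gaussian factor is 1 and C_max = M/(n_e·A·√(4πDt)), where n_e·A is the pore area the mass is dissolved in.
√(4πDt) = √(4π × 1.45 × 1860) = 184.1 m, so C_max = 89.0/(0.45 × 23.7 × 184.1) = 0.0453 kg/m³.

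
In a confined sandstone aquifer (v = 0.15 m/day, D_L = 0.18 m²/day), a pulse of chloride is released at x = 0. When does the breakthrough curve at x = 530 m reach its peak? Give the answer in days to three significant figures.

3530 days

For the 1D instantaneous-source solution, setting ∂C/∂t = 0 at fixed x gives v²t² + 2Dt − x² = 0, so t = (√(D² + v²x²) − D)/v².
√(D² + v²x²) = √(0.18² + 0.15² × 530²) = 79.50; v² = 0.0225.
t = (79.50 − 0.18)/0.0225 = 3530 days (vs. the pure-advection estimate x/v = 3530 d).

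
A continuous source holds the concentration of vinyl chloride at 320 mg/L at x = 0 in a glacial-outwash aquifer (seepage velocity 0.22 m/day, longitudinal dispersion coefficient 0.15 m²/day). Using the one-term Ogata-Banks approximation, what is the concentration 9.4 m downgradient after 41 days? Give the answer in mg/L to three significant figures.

146 mg/L

For a continuous step input, C/C₀ ≈ ½·erfc((x−vt)/(2√(Dt))).
vt = 0.22 × 41 = 9.02 m and 2√(Dt) = 2√(0.15 × 41) = 4.960 m.
Argument (x−vt)/(2√(Dt)) = (9.4 − 9.02)/4.960 = 0.07661; ½·erfc(0.07661) = 0.4569.
C = 320 × 0.4569 = 146 mg/L.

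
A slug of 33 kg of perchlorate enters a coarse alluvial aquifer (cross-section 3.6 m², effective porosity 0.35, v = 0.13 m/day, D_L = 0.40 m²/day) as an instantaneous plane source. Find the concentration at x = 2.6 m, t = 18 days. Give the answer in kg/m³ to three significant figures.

2.75 kg/m³

For an instantaneous plane source, C(x,t) = M/(n_e·A·√(4πDt)) · exp(−(x−vt)²/(4Dt)), with n_e·A the pore (flow) area.
Plume center vt = 0.13 × 18 = 2.34 m, so the well at 2.6 m is 0.26 m downgradient of the peak.
√(4πDt) = 9.512 m, giving peak height M/(n_e·A·√(4πDt)) = 33/(0.35 × 3.6 × 9.512) = 2.753 kg/m³.
(x−vt)²/(4Dt) = (0.26)²/(4 × 0.40 × 18) = 0.002347; exp(−0.002347) = 0.9977.
C = 2.753 × 0.9977 = 2.75 kg/m³.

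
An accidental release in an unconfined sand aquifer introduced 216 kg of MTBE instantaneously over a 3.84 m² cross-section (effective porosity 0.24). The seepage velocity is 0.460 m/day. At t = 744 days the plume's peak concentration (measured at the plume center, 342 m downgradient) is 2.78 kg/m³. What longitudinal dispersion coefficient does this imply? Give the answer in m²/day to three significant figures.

0.760 m²/day

At the plume center C_max = M/(n_e·A·√(4πDt)), so D = M²/(4πt·(n_e·A·C_max)²).
n_e·A·C_max = 0.24 × 3.84 × 2.78 = 2.562 kg/m.
D = 216²/(4π × 744 × 2.562²) = 0.760 m²/day.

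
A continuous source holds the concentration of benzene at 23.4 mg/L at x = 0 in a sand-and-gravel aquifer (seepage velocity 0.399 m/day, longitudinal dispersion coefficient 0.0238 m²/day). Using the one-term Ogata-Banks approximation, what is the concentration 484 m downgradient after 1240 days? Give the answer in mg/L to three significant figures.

21.5 mg/L

For a continuous step input, C/C₀ ≈ ½·erfc((x−vt)/(2√(Dt))).
vt = 0.399 × 1240 = 494.76 m and 2√(Dt) = 2√(0.0238 × 1240) = 10.86 m.
Argument (x−vt)/(2√(Dt)) = (484 − 494.76)/10.86 = -0.9908; ½·erfc(-0.9908) = 0.9194.
C = 23.4 × 0.9194 = 21.5 mg/L.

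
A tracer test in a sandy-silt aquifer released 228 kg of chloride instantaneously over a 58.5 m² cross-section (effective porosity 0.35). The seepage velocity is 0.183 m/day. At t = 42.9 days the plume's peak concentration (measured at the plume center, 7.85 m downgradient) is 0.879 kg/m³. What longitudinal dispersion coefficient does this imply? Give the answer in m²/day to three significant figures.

At the plume center C_max = M/(n_e·A·√(4πDt)), so D = M²/(4πt·(n_e·A·C_max)²).
n_e·A·C_max = 0.35 × 58.5 × 0.879 = 18.00 kg/m.
D = 228²/(4π × 42.9 × 18.00²) = 0.298 m²/day.

0.298 m²/day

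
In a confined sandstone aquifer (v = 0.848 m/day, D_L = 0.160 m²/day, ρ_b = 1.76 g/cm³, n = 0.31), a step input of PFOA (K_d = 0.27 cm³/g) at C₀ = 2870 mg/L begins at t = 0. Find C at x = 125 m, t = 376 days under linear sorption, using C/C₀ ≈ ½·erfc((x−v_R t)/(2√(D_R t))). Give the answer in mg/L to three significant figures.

1580 mg/L

Retardation factor R = 1 + ρ_b·K_d/n = 1 + 1.76 × 0.27/0.31 = 2.533.
Sorption retards both mechanisms: v_R = v/R = 0.3348 m/day, D_R = D/R = 0.06317 m²/day.
v_R·t = 0.3348 × 376 = 125.8848 m; 2√(D_R t) = 9.747 m; argument = (125 − 125.8848)/9.747 = -0.09078.
C = C₀ × ½·erfc(-0.09078) = 2870 × 0.5511 = 1580 mg/L.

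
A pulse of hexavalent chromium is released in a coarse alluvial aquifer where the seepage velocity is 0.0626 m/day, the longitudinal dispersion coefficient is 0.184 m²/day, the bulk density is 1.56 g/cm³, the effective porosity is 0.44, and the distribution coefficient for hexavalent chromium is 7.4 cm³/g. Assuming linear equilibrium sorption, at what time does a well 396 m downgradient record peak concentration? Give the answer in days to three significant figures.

171000 days

Retardation factor R = 1 + ρ_b·K_d/n = 1 + 1.56 × 7.4/0.44 = 27.24.
Sorption retards both mechanisms: v_R = v/R = 0.002298 m/day, D_R = D/R = 0.006755 m²/day.
Peak time from v_R²t² + 2D_R t − x² = 0: t = (√(D_R² + v_R²x²) − D_R)/v_R².
√(D_R² + v_R²x²) = √(0.006755² + 0.002298² × 396²) = 0.9100; v_R² = 5.281e-06.
t = (0.9100 − 0.006755)/5.281e-06 = 171000 days.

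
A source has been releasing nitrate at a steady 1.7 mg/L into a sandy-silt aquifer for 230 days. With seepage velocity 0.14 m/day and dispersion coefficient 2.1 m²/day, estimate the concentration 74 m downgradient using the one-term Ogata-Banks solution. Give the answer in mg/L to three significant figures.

0.152 mg/L

For a continuous step input, C/C₀ ≈ ½·erfc((x−vt)/(2√(Dt))).
vt = 0.14 × 230 = 32.2 m and 2√(Dt) = 2√(2.1 × 230) = 43.95 m.
Argument (x−vt)/(2√(Dt)) = (74 − 32.2)/43.95 = 0.9511; ½·erfc(0.9511) = 0.08930.
C = 1.7 × 0.08930 = 0.152 mg/L.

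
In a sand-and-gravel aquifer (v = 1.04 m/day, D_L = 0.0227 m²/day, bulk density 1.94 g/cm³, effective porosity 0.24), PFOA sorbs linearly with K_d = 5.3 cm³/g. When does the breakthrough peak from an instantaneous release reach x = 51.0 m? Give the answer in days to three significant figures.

2150 days

Retardation factor R = 1 + ρ_b·K_d/n = 1 + 1.94 × 5.3/0.24 = 43.84.
Sorption retards both mechanisms: v_R = v/R = 0.02372 m/day, D_R = D/R = 0.0005178 m²/day.
Peak time from v_R²t² + 2D_R t − x² = 0: t = (√(D_R² + v_R²x²) − D_R)/v_R².
√(D_R² + v_R²x²) = √(0.0005178² + 0.02372² × 51.0²) = 1.210; v_R² = 0.0005626.
t = (1.210 − 0.0005178)/0.0005626 = 2150 days.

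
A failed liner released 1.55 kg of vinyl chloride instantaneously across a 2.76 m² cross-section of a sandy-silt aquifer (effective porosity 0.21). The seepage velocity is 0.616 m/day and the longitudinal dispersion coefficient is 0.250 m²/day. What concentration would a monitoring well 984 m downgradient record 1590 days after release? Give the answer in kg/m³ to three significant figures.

0.0373 kg/m³

For an instantaneous plane source, C(x,t) = M/(n_e·A·√(4πDt)) · exp(−(x−vt)²/(4Dt)), with n_e·A the pore (flow) area.
Plume center vt = 0.616 × 1590 = 979.44 m, so the well at 984 m is 4.56 m downgradient of the peak.
√(4πDt) = 70.68 m, giving peak height M/(n_e·A·√(4πDt)) = 1.55/(0.21 × 2.76 × 70.68) = 0.03784 kg/m³.
(x−vt)²/(4Dt) = (4.56)²/(4 × 0.250 × 1590) = 0.01308; exp(−0.01308) = 0.9870.
C = 0.03784 × 0.9870 = 0.0373 kg/m³.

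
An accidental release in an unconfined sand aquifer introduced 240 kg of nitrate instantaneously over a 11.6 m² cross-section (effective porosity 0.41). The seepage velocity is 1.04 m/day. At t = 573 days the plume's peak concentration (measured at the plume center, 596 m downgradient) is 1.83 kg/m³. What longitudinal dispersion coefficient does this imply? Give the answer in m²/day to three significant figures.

At the plume center C_max = M/(n_e·A·√(4πDt)), so D = M²/(4πt·(n_e·A·C_max)²).
n_e·A·C_max = 0.41 × 11.6 × 1.83 = 8.703 kg/m.
D = 240²/(4π × 573 × 8.703²) = 0.106 m²/day.

0.106 m²/day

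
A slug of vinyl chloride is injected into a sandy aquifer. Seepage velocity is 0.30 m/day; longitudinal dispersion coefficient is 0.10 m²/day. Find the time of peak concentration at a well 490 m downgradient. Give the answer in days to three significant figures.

1630 days

For the 1D instantaneous-source solution, setting ∂C/∂t = 0 at fixed x gives v²t² + 2Dt − x² = 0, so t = (√(D² + v²x²) − D)/v².
√(D² + v²x²) = √(0.10² + 0.30² × 490²) = 147.0; v² = 0.09.
t = (147.0 − 0.10)/0.09 = 1630 days (vs. the pure-advection estimate x/v = 1630 d).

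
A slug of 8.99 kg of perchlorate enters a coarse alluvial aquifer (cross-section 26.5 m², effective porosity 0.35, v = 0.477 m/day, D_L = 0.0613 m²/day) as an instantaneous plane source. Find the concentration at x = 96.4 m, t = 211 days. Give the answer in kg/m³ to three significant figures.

0.0536 kg/m³

For an instantaneous plane source, C(x,t) = M/(n_e·A·√(4πDt)) · exp(−(x−vt)²/(4Dt)), with n_e·A the pore (flow) area.
Plume center vt = 0.477 × 211 = 100.647 m, so the well at 96.4 m is 4.247 m upgradient of the peak.
√(4πDt) = 12.75 m, giving peak height M/(n_e·A·√(4πDt)) = 8.99/(0.35 × 26.5 × 12.75) = 0.07602 kg/m³.
(x−vt)²/(4Dt) = (-4.247)²/(4 × 0.0613 × 211) = 0.3486; exp(−0.3486) = 0.7057.
C = 0.07602 × 0.7057 = 0.0536 kg/m³.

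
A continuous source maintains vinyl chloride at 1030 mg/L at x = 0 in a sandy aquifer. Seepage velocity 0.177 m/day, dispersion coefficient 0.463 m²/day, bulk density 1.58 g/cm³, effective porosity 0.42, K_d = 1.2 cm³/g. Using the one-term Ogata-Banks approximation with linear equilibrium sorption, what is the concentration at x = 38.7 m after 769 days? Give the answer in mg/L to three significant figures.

112 mg/L

Retardation factor R = 1 + ρ_b·K_d/n = 1 + 1.58 × 1.2/0.42 = 5.514.
Sorption retards both mechanisms: v_R = v/R = 0.03210 m/day, D_R = D/R = 0.08397 m²/day.
v_R·t = 0.03210 × 769 = 24.6849 m; 2√(D_R t) = 16.07 m; argument = (38.7 − 24.6849)/16.07 = 0.8721.
C = C₀ × ½·erfc(0.8721) = 1030 × 0.1087 = 112 mg/L.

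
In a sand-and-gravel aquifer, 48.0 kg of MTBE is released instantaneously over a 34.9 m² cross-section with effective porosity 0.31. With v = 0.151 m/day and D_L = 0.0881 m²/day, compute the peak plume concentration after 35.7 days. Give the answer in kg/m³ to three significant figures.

The peak of an instantaneous 1D plume sits at x = vt; there the Gaussian factor is 1 and C_max = M/(n_e·A·√(4πDt)), where n_e·A is the pore area the mass is dissolved in.
√(4πDt) = √(4π × 0.0881 × 35.7) = 6.287 m, so C_max = 48.0/(0.31 × 34.9 × 6.287) = 0.706 kg/m³.

0.706 kg/m³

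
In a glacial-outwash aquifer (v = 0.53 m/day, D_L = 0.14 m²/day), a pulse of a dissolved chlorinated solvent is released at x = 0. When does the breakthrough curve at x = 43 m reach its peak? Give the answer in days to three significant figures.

80.6 days

For the 1D instantaneous-source solution, setting ∂C/∂t = 0 at fixed x gives v²t² + 2Dt − x² = 0, so t = (√(D² + v²x²) − D)/v².
√(D² + v²x²) = √(0.14² + 0.53² × 43²) = 22.79; v² = 0.2809.
t = (22.79 − 0.14)/0.2809 = 80.6 days (vs. the pure-advection estimate x/v = 81.1 d).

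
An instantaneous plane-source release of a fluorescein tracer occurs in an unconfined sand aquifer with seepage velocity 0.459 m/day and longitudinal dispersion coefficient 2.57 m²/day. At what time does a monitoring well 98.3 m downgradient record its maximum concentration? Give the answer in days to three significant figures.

For the 1D instantaneous-source solution, setting ∂C/∂t = 0 at fixed x gives v²t² + 2Dt − x² = 0, so t = (√(D² + v²x²) − D)/v².
√(D² + v²x²) = √(2.57² + 0.459² × 98.3²) = 45.19; v² = 0.210681.
t = (45.19 − 2.57)/0.210681 = 202 days (vs. the pure-advection estimate x/v = 214 d).

202 days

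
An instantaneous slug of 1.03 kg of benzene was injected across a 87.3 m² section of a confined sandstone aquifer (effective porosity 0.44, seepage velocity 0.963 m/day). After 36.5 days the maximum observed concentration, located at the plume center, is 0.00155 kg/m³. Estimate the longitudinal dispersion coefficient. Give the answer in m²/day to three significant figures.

At the plume center C_max = M/(n_e·A·√(4πDt)), so D = M²/(4πt·(n_e·A·C_max)²).
n_e·A·C_max = 0.44 × 87.3 × 0.00155 = 0.05954 kg/m.
D = 1.03²/(4π × 36.5 × 0.05954²) = 0.652 m²/day.

0.652 m²/day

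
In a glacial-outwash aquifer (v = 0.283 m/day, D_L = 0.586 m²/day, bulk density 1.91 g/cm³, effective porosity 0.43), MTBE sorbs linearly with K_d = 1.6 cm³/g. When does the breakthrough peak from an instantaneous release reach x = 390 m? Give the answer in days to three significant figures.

11100 days

Retardation factor R = 1 + ρ_b·K_d/n = 1 + 1.91 × 1.6/0.43 = 8.107.
Sorption retards both mechanisms: v_R = v/R = 0.03491 m/day, D_R = D/R = 0.07228 m²/day.
Peak time from v_R²t² + 2D_R t − x² = 0: t = (√(D_R² + v_R²x²) − D_R)/v_R².
√(D_R² + v_R²x²) = √(0.07228² + 0.03491² × 390²) = 13.62; v_R² = 0.001219.
t = (13.62 − 0.07228)/0.001219 = 11100 days.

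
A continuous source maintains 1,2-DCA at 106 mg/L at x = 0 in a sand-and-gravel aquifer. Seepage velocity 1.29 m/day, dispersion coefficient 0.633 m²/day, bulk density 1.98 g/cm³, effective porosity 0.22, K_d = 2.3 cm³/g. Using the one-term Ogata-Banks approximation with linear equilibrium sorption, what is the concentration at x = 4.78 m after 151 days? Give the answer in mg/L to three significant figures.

97.7 mg/L

Retardation factor R = 1 + ρ_b·K_d/n = 1 + 1.98 × 2.3/0.22 = 21.70.
Sorption retards both mechanisms: v_R = v/R = 0.05945 m/day, D_R = D/R = 0.02917 m²/day.
v_R·t = 0.05945 × 151 = 8.97695 m; 2√(D_R t) = 4.197 m; argument = (4.78 − 8.97695)/4.197 = -1.000.
C = C₀ × ½·erfc(-1.000) = 106 × 0.9214 = 97.7 mg/L.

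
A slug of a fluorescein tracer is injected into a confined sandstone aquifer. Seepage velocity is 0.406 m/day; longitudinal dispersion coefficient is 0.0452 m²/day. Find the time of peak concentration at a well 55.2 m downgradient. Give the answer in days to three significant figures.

136 days

For the 1D instantaneous-source solution, setting ∂C/∂t = 0 at fixed x gives v²t² + 2Dt − x² = 0, so t = (√(D² + v²x²) − D)/v².
√(D² + v²x²) = √(0.0452² + 0.406² × 55.2²) = 22.41; v² = 0.164836.
t = (22.41 − 0.0452)/0.164836 = 136 days (vs. the pure-advection estimate x/v = 136 d).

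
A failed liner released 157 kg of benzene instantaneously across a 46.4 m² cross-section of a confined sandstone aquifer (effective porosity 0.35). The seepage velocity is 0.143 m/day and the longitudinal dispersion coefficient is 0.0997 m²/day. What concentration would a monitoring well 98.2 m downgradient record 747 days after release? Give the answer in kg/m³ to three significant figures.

For an instantaneous plane source, C(x,t) = M/(n_e·A·√(4πDt)) · exp(−(x−vt)²/(4Dt)), with n_e·A the pore (flow) area.
Plume center vt = 0.143 × 747 = 106.821 m, so the well at 98.2 m is 8.621 m upgradient of the peak.
√(4πDt) = 30.59 m, giving peak height M/(n_e·A·√(4πDt)) = 157/(0.35 × 46.4 × 30.59) = 0.3160 kg/m³.
(x−vt)²/(4Dt) = (-8.621)²/(4 × 0.0997 × 747) = 0.2495; exp(−0.2495) = 0.7792.
C = 0.3160 × 0.7792 = 0.246 kg/m³.

0.246 kg/m³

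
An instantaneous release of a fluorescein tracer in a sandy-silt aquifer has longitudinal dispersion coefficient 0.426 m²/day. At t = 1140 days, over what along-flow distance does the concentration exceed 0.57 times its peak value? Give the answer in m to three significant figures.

The plume is Gaussian with σ = √(2Dt) = √(2 × 0.426 × 1140) = 31.17 m.
C/C_peak = exp(−Δx²/(2σ²)) = 0.57 ⇒ Δx = σ·√(−2 ln 0.57) = 31.17 × 1.060 = 33.04 m.
Width = 2Δx = 66.1 m.

66.1 m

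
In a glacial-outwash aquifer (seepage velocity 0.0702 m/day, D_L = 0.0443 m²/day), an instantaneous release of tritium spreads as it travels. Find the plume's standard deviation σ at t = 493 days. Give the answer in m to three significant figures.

Dispersive spreading gives a Gaussian with σ² = 2Dt; advection only shifts the center.
σ = √(2 × 0.0443 × 493) = 6.61 m.

6.61 m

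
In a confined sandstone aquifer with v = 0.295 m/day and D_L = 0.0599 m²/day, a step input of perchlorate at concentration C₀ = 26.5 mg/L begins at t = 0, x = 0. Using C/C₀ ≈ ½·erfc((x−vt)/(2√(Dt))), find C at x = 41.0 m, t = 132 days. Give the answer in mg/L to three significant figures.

8.01 mg/L

For a continuous step input, C/C₀ ≈ ½·erfc((x−vt)/(2√(Dt))).
vt = 0.295 × 132 = 38.94 m and 2√(Dt) = 2√(0.0599 × 132) = 5.624 m.
Argument (x−vt)/(2√(Dt)) = (41.0 − 38.94)/5.624 = 0.3663; ½·erfc(0.3663) = 0.3022.
C = 26.5 × 0.3022 = 8.01 mg/L.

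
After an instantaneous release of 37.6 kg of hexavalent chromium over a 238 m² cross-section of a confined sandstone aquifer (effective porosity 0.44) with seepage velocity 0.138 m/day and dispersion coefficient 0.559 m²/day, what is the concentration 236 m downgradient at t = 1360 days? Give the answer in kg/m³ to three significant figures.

For an instantaneous plane source, C(x,t) = M/(n_e·A·√(4πDt)) · exp(−(x−vt)²/(4Dt)), with n_e·A the pore (flow) area.
Plume center vt = 0.138 × 1360 = 187.68 m, so the well at 236 m is 48.32 m downgradient of the peak.
√(4πDt) = 97.74 m, giving peak height M/(n_e·A·√(4πDt)) = 37.6/(0.44 × 238 × 97.74) = 0.003674 kg/m³.
(x−vt)²/(4Dt) = (48.32)²/(4 × 0.559 × 1360) = 0.7678; exp(−0.7678) = 0.4640.
C = 0.003674 × 0.4640 = 0.00170 kg/m³.

0.00170 kg/m³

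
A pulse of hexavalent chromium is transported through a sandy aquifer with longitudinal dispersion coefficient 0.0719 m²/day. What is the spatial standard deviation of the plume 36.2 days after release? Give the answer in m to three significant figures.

2.28 m

Dispersive spreading gives a Gaussian with σ² = 2Dt; advection only shifts the center.
σ = √(2 × 0.0719 × 36.2) = 2.28 m.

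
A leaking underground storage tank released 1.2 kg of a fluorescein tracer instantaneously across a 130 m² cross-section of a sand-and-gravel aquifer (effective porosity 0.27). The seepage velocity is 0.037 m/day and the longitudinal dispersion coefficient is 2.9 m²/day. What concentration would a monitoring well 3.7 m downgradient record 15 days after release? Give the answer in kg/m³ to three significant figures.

For an instantaneous plane source, C(x,t) = M/(n_e·A·√(4πDt)) · exp(−(x−vt)²/(4Dt)), with n_e·A the pore (flow) area.
Plume center vt = 0.037 × 15 = 0.555 m, so the well at 3.7 m is 3.145 m downgradient of the peak.
√(4πDt) = 23.38 m, giving peak height M/(n_e·A·√(4πDt)) = 1.2/(0.27 × 130 × 23.38) = 0.001462 kg/m³.
(x−vt)²/(4Dt) = (3.145)²/(4 × 2.9 × 15) = 0.05684; exp(−0.05684) = 0.9447.
C = 0.001462 × 0.9447 = 0.00138 kg/m³.

0.00138 kg/m³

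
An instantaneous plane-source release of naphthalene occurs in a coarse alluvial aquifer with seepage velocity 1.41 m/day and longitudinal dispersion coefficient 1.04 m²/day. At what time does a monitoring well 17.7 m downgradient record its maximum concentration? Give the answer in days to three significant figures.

12.0 days

For the 1D instantaneous-source solution, setting ∂C/∂t = 0 at fixed x gives v²t² + 2Dt − x² = 0, so t = (√(D² + v²x²) − D)/v².
√(D² + v²x²) = √(1.04² + 1.41² × 17.7²) = 24.98; v² = 1.9881.
t = (24.98 − 1.04)/1.9881 = 12.0 days (vs. the pure-advection estimate x/v = 12.6 d).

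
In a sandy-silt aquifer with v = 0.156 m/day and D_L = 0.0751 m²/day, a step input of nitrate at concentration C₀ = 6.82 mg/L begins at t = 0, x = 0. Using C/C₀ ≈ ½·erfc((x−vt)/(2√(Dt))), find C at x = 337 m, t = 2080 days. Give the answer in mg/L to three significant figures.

1.63 mg/L

For a continuous step input, C/C₀ ≈ ½·erfc((x−vt)/(2√(Dt))).
vt = 0.156 × 2080 = 324.48 m and 2√(Dt) = 2√(0.0751 × 2080) = 25.00 m.
Argument (x−vt)/(2√(Dt)) = (337 − 324.48)/25.00 = 0.5008; ½·erfc(0.5008) = 0.2394.
C = 6.82 × 0.2394 = 1.63 mg/L.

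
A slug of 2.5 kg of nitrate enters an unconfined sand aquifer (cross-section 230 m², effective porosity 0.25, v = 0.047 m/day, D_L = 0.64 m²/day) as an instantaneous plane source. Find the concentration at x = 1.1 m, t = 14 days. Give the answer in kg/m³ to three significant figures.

0.00408 kg/m³

For an instantaneous plane source, C(x,t) = M/(n_e·A·√(4πDt)) · exp(−(x−vt)²/(4Dt)), with n_e·A the pore (flow) area.
Plume center vt = 0.047 × 14 = 0.658 m, so the well at 1.1 m is 0.442 m downgradient of the peak.
√(4πDt) = 10.61 m, giving peak height M/(n_e·A·√(4πDt)) = 2.5/(0.25 × 230 × 10.61) = 0.004098 kg/m³.
(x−vt)²/(4Dt) = (0.442)²/(4 × 0.64 × 14) = 0.005451; exp(−0.005451) = 0.9946.
C = 0.004098 × 0.9946 = 0.00408 kg/m³.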